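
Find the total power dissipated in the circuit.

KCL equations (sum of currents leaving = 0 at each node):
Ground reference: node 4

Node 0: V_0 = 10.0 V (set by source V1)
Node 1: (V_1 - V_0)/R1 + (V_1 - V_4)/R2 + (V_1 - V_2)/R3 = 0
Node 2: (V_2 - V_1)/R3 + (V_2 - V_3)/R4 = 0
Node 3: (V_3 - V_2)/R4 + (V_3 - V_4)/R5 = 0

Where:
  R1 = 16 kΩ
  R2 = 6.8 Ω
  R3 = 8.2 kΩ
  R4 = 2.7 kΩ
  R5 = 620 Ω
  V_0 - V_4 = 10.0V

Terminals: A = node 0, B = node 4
Nodal analysis, taking node 4 as the 0 V reference.
Source V1 fixes V_0 = 10 V.
KCL at each unknown node (sum of currents leaving = 0; resistances in Ω):
  Node 1: (V_1 - 10)/16000 + (V_1 - 0)/6.8 + (V_1 - V_2)/8200 = 0
  Node 2: (V_2 - V_1)/8200 + (V_2 - V_3)/2700 = 0
  Node 3: (V_3 - V_2)/2700 + (V_3 - 0)/620 = 0
Collecting terms (coefficients in siemens):
  0.1472·V_1 - 0.000122·V_2 = 0.000625
  0.0004923·V_2 - 0.000122·V_1 - 0.0003704·V_3 = 0
  0.001983·V_3 - 0.0003704·V_2 = 0
Solving these 3 simultaneous equations (Gaussian elimination) gives:
  V_1 = 0.004246 V, V_2 = 0.001224 V, V_3 = 0.0002285 V
Power in each resistor, P = (ΔV)²/R:
  P_R1 = (10 - 0.004246)²/16000 = 0.006245 W
  P_R2 = (0.004246 - 0)²/6.8 = 0.000002651 W
  P_R3 = (0.004246 - 0.001224)²/8200 = 0.000000001114 W
  P_R4 = (0.001224 - 0.0002285)²/2700 = 0.0000000003667 W
  P_R5 = (0.0002285 - 0)²/620 = 0.00000000008421 W
P_total = P_R1 + P_R2 + P_R3 + P_R4 + P_R5 = 0.006247 W

Final answer: 0.006247 W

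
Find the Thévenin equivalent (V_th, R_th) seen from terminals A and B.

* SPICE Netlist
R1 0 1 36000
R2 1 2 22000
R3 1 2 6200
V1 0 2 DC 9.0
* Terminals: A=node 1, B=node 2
Step 1 — V_th is the open-circuit voltage V_A - V_B (nothing connected across the terminals).
Nodal analysis, taking node 2 as the 0 V reference.
Source V1 fixes V_0 = 9 V.
KCL at each unknown node (sum of currents leaving = 0; resistances in Ω):
  Node 1: (V_1 - 9)/36000 + (V_1 - 0)/22000 + (V_1 - 0)/6200 = 0
Collecting terms: 0.0002345 × V_1 = 0.00025  =>  V_1 = 1.066 V
V_th = V_1 - V_2 = 1.066 - 0 = 1.066 V
Step 2 — R_th: zero the source — replace V1 by a short circuit (node 2 merges into node 0) — and find the resistance seen between A (node 1) and B (node 0).
Reduce the network between node 1 (A) and node 0 (B) by series/parallel combination:
  Rp1 = R1 ‖ R2 ‖ R3 (parallel, all between nodes 0 and 1) = 1/(1/36000 + 1/22000 + 1/6200) = 4264 Ω
R_th = 4.264 kΩ

Final answer: V_th = 1.066 V, R_th = 4.264 kΩ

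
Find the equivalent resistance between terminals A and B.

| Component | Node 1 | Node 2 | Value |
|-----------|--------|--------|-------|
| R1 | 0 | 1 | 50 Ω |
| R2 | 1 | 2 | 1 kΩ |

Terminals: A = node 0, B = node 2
Reduce the network between node 0 (A) and node 2 (B) by series/parallel combination:
  Rs1 = R1 + R2 (series, joined only at node 1) = 50 + 1000 = 1050 Ω
R_eq = 1.05 kΩ

Final answer: 1.05 kΩ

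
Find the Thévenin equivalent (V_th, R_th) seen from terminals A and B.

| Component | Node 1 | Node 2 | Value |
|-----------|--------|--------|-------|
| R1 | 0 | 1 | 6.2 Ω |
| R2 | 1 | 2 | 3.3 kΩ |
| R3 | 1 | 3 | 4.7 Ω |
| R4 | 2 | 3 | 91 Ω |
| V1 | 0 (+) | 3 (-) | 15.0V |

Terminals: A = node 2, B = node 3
Step 1 — V_th is the open-circuit voltage V_A - V_B (nothing connected across the terminals).
Nodal analysis, taking node 3 as the 0 V reference.
Source V1 fixes V_0 = 15 V.
KCL at each unknown node (sum of currents leaving = 0; resistances in Ω):
  Node 1: (V_1 - 15)/6.2 + (V_1 - V_2)/3300 + (V_1 - 0)/4.7 = 0
  Node 2: (V_2 - V_1)/3300 + (V_2 - 0)/91 = 0
Collecting terms (coefficients in siemens):
  0.3744·V_1 - 0.000303·V_2 = 2.419
  0.01129·V_2 - 0.000303·V_1 = 0
Determinant D = (0.3744)(0.01129) - (-0.000303)(-0.000303) = 0.004227
V_1 = [(2.419)(0.01129) - (-0.000303)(0)]/D = 6.463 V
V_2 = [(0.3744)(0) - (2.419)(-0.000303)]/D = 0.1734 V
V_th = V_2 - V_3 = 0.1734 - 0 = 0.1734 V
Step 2 — R_th: zero the source — replace V1 by a short circuit (node 3 merges into node 0) — and find the resistance seen between A (node 2) and B (node 0).
Reduce the network between node 2 (A) and node 0 (B) by series/parallel combination:
  Rp1 = R1 ‖ R3 (parallel, both between nodes 0 and 1) = 1/(1/6.2 + 1/4.7) = 2.673 Ω
  Rs1 = R2 + Rp1 (series, joined only at node 1) = 3300 + 2.673 = 3303 Ω
  Rp2 = R4 ‖ Rs1 (parallel, both between nodes 0 and 2) = 1/(1/91 + 1/3303) = 88.56 Ω
R_th = 88.56 Ω

Final answer: V_th = 0.1734 V, R_th = 88.56 Ω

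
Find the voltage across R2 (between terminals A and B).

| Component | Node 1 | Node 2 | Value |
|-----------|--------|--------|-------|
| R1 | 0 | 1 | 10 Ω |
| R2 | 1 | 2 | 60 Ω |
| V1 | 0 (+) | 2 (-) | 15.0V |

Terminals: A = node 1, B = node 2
R1 and R2 are in series across V1 (node 0 → node 1 → node 2), and the output A–B is taken across R2, so this is a voltage divider.
Series current: I = V1/(R1 + R2) = 15/(10 + 60) = 15/70 = 0.2143 A
V_R2 = I × R2 = V1 × R2/(R1 + R2) = 15 × 60/70 = 12.86 V

Final answer: 12.86 V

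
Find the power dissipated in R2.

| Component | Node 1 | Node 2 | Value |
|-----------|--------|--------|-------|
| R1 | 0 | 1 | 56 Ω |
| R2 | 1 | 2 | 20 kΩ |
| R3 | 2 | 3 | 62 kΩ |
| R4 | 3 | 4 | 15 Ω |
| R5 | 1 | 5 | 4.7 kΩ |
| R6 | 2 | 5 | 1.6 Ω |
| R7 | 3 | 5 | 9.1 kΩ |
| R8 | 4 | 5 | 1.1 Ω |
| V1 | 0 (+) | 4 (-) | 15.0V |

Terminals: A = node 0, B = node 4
Nodal analysis, taking node 4 as the 0 V reference.
Source V1 fixes V_0 = 15 V.
KCL at each unknown node (sum of currents leaving = 0; resistances in Ω):
  Node 1: (V_1 - 15)/56 + (V_1 - V_2)/20000 + (V_1 - V_5)/4700 = 0
  Node 2: (V_2 - V_1)/20000 + (V_2 - V_3)/62000 + (V_2 - V_5)/1.6 = 0
  Node 3: (V_3 - V_2)/62000 + (V_3 - 0)/15 + (V_3 - V_5)/9100 = 0
  Node 5: (V_5 - V_1)/4700 + (V_5 - V_2)/1.6 + (V_5 - V_3)/9100 + (V_5 - 0)/1.1 = 0
Collecting terms (coefficients in siemens):
  0.01812·V_1 - 0.00005·V_2 - 0.0002128·V_5 = 0.2679
  0.6251·V_2 - 0.00005·V_1 - 0.00001613·V_3 - 0.625·V_5 = 0
  0.06679·V_3 - 0.00001613·V_2 - 0.0001099·V_5 = 0
  1.534·V_5 - 0.0002128·V_1 - 0.625·V_2 - 0.0001099·V_3 = 0
Solving these 4 simultaneous equations (Gaussian elimination) gives:
  V_1 = 14.78 V, V_2 = 0.005453 V, V_3 = 0.000008343 V, V_5 = 0.004271 V
I_R2 = (V_1 - V_2)/R2 = (14.78 - 0.005453)/20000 = 0.0007389 A
P_R2 = I_R2² × R2 = (0.0007389)² × 20000 = 0.01092 W

Final answer: 0.01092 W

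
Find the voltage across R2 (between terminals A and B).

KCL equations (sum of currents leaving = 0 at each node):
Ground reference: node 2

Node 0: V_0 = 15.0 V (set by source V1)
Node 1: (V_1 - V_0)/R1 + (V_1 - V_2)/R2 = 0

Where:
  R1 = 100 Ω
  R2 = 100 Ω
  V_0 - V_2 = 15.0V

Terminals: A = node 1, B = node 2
R1 and R2 are in series across V1 (node 0 → node 1 → node 2), and the output A–B is taken across R2, so this is a voltage divider.
Series current: I = V1/(R1 + R2) = 15/(100 + 100) = 15/200 = 0.075 A
V_R2 = I × R2 = V1 × R2/(R1 + R2) = 15 × 100/200 = 7.5 V

Final answer: 7.5 V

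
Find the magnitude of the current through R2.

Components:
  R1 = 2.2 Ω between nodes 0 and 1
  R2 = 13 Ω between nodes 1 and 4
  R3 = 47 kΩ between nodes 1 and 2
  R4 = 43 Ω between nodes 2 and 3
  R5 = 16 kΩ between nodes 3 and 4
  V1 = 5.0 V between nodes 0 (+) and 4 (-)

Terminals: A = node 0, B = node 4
Nodal analysis, taking node 4 as the 0 V reference.
Source V1 fixes V_0 = 5 V.
KCL at each unknown node (sum of currents leaving = 0; resistances in Ω):
  Node 1: (V_1 - 5)/2.2 + (V_1 - 0)/13 + (V_1 - V_2)/47000 = 0
  Node 2: (V_2 - V_1)/47000 + (V_2 - V_3)/43 = 0
  Node 3: (V_3 - V_2)/43 + (V_3 - 0)/16000 = 0
Collecting terms (coefficients in siemens):
  0.5315·V_1 - 0.00002128·V_2 = 2.273
  0.02328·V_2 - 0.00002128·V_1 - 0.02326·V_3 = 0
  0.02332·V_3 - 0.02326·V_2 = 0
Solving these 3 simultaneous equations (Gaussian elimination) gives:
  V_1 = 4.276 V, V_2 = 1.088 V, V_3 = 1.085 V
I_R2 = (V_1 - V_4)/R2 = (4.276 - 0)/13 = 0.3289 A
|I_R2| = 0.3289 A

Final answer: |I_R2| = 0.3289 A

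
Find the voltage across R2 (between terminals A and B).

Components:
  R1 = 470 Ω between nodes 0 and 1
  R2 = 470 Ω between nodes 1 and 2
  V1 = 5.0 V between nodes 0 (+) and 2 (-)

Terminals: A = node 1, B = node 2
R1 and R2 are in series across V1 (node 0 → node 1 → node 2), and the output A–B is taken across R2, so this is a voltage divider.
Series current: I = V1/(R1 + R2) = 5/(470 + 470) = 5/940 = 0.005319 A
V_R2 = I × R2 = V1 × R2/(R1 + R2) = 5 × 470/940 = 2.5 V

Final answer: 2.5 V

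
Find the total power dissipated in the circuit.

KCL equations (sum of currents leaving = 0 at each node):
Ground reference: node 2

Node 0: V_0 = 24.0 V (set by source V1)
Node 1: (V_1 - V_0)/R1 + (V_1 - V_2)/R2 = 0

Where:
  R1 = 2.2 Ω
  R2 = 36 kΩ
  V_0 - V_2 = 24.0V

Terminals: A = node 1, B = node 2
Nodal analysis, taking node 2 as the 0 V reference.
Source V1 fixes V_0 = 24 V.
KCL at each unknown node (sum of currents leaving = 0; resistances in Ω):
  Node 1: (V_1 - 24)/2.2 + (V_1 - 0)/36000 = 0
Collecting terms: 0.4546 × V_1 = 10.91  =>  V_1 = 24 V
Power in each resistor, P = (ΔV)²/R:
  P_R1 = (24 - 24)²/2.2 = 0.0000009777 W
  P_R2 = (24 - 0)²/36000 = 0.016 W
P_total = P_R1 + P_R2 = 0.016 W

Final answer: 0.016 W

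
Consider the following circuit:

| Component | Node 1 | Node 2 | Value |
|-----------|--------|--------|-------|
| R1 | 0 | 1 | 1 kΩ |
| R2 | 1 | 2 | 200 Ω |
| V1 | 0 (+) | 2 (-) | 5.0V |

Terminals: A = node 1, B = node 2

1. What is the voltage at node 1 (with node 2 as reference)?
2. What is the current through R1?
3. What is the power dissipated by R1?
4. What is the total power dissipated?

Nodal analysis, taking node 2 as the 0 V reference.
Source V1 fixes V_0 = 5 V.
KCL at each unknown node (sum of currents leaving = 0; resistances in Ω):
  Node 1: (V_1 - 5)/1000 + (V_1 - 0)/200 = 0
Collecting terms: 0.006 × V_1 = 0.005  =>  V_1 = 0.8333 V
Part 1:
  Read off the nodal solution: V_1 = 0.8333 V
Part 2:
  I_R1 = (V_0 - V_1)/R1 = (5 - 0.8333)/1000 = 0.004167 A
  Magnitude: I_R1 = 0.004167 A
Part 3:
  I_R1 = (V_0 - V_1)/R1 = (5 - 0.8333)/1000 = 0.004167 A
  P_R1 = I_R1² × R1 = (0.004167)² × 1000 = 0.01736 W
Part 4:
  Power in each resistor, P = (ΔV)²/R:
    P_R1 = (5 - 0.8333)²/1000 = 0.01736 W
    P_R2 = (0.8333 - 0)²/200 = 0.003472 W
  P_total = P_R1 + P_R2 = 0.02083 W

Final answers:
1. V_1 = 0.8333 V
2. I_R1 = 0.004167 A
3. P_R1 = 0.01736 W
4. P_total = 0.02083 W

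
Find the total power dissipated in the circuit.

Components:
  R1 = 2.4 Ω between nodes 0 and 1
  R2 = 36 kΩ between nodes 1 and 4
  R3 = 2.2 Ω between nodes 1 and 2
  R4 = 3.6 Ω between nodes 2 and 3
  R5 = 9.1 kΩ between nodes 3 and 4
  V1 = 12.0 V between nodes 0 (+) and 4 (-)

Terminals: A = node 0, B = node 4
Nodal analysis, taking node 4 as the 0 V reference.
Source V1 fixes V_0 = 12 V.
KCL at each unknown node (sum of currents leaving = 0; resistances in Ω):
  Node 1: (V_1 - 12)/2.4 + (V_1 - 0)/36000 + (V_1 - V_2)/2.2 = 0
  Node 2: (V_2 - V_1)/2.2 + (V_2 - V_3)/3.6 = 0
  Node 3: (V_3 - V_2)/3.6 + (V_3 - 0)/9100 = 0
Collecting terms (coefficients in siemens):
  0.8712·V_1 - 0.4545·V_2 = 5
  0.7323·V_2 - 0.4545·V_1 - 0.2778·V_3 = 0
  0.2779·V_3 - 0.2778·V_2 = 0
Solving these 3 simultaneous equations (Gaussian elimination) gives:
  V_1 = 12 V, V_2 = 11.99 V, V_3 = 11.99 V
Power in each resistor, P = (ΔV)²/R:
  P_R1 = (12 - 12)²/2.4 = 0.000006539 W
  P_R2 = (12 - 0)²/36000 = 0.003997 W
  P_R3 = (12 - 11.99)²/2.2 = 0.000003818 W
  P_R4 = (11.99 - 11.99)²/3.6 = 0.000006248 W
  P_R5 = (11.99 - 0)²/9100 = 0.01579 W
P_total = P_R1 + P_R2 + P_R3 + P_R4 + P_R5 = 0.01981 W

Final answer: 0.01981 W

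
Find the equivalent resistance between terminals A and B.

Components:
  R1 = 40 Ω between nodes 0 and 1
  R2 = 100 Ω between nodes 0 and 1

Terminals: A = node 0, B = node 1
Reduce the network between node 0 (A) and node 1 (B) by series/parallel combination:
  Rp1 = R1 ‖ R2 (parallel, both between nodes 0 and 1) = 1/(1/40 + 1/100) = 28.57 Ω
R_eq = 28.57 Ω

Final answer: 28.57 Ω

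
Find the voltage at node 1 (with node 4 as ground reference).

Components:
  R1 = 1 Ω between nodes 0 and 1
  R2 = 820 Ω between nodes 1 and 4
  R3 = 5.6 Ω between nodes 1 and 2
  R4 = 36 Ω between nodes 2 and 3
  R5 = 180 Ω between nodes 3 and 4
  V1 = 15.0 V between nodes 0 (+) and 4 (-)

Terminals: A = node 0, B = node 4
Nodal analysis, taking node 4 as the 0 V reference.
Source V1 fixes V_0 = 15 V.
KCL at each unknown node (sum of currents leaving = 0; resistances in Ω):
  Node 1: (V_1 - 15)/1 + (V_1 - 0)/820 + (V_1 - V_2)/5.6 = 0
  Node 2: (V_2 - V_1)/5.6 + (V_2 - V_3)/36 = 0
  Node 3: (V_3 - V_2)/36 + (V_3 - 0)/180 = 0
Collecting terms (coefficients in siemens):
  1.18·V_1 - 0.1786·V_2 = 15
  0.2063·V_2 - 0.1786·V_1 - 0.02778·V_3 = 0
  0.03333·V_3 - 0.02778·V_2 = 0
Solving these 3 simultaneous equations (Gaussian elimination) gives:
  V_1 = 14.91 V, V_2 = 14.54 V, V_3 = 12.11 V
The requested potential is V_1 = 14.91 V.

Final answer: V_1 = 14.91 V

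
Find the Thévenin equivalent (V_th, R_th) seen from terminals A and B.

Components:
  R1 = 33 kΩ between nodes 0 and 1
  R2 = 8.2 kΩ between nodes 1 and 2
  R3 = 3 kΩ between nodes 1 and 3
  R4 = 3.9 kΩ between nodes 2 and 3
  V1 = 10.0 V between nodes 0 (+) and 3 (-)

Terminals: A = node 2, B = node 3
Step 1 — V_th is the open-circuit voltage V_A - V_B (nothing connected across the terminals).
Nodal analysis, taking node 3 as the 0 V reference.
Source V1 fixes V_0 = 10 V.
KCL at each unknown node (sum of currents leaving = 0; resistances in Ω):
  Node 1: (V_1 - 10)/33000 + (V_1 - V_2)/8200 + (V_1 - 0)/3000 = 0
  Node 2: (V_2 - V_1)/8200 + (V_2 - 0)/3900 = 0
Collecting terms (coefficients in siemens):
  0.0004856·V_1 - 0.000122·V_2 = 0.000303
  0.0003784·V_2 - 0.000122·V_1 = 0
Determinant D = (0.0004856)(0.0003784) - (-0.000122)(-0.000122) = 0.0000001689
V_1 = [(0.000303)(0.0003784) - (-0.000122)(0)]/D = 0.679 V
V_2 = [(0.0004856)(0) - (0.000303)(-0.000122)]/D = 0.2189 V
V_th = V_2 - V_3 = 0.2189 - 0 = 0.2189 V
Step 2 — R_th: zero the source — replace V1 by a short circuit (node 3 merges into node 0) — and find the resistance seen between A (node 2) and B (node 0).
Reduce the network between node 2 (A) and node 0 (B) by series/parallel combination:
  Rp1 = R1 ‖ R3 (parallel, both between nodes 0 and 1) = 1/(1/33000 + 1/3000) = 2750 Ω
  Rs1 = R2 + Rp1 (series, joined only at node 1) = 8200 + 2750 = 10950 Ω
  Rp2 = R4 ‖ Rs1 (parallel, both between nodes 0 and 2) = 1/(1/3900 + 1/10950) = 2876 Ω
R_th = 2.876 kΩ

Final answer: V_th = 0.2189 V, R_th = 2.876 kΩ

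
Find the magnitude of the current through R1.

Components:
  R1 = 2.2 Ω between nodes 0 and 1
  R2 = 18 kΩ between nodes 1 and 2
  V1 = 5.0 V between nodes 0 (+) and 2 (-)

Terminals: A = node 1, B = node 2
Nodal analysis, taking node 2 as the 0 V reference.
Source V1 fixes V_0 = 5 V.
KCL at each unknown node (sum of currents leaving = 0; resistances in Ω):
  Node 1: (V_1 - 5)/2.2 + (V_1 - 0)/18000 = 0
Collecting terms: 0.4546 × V_1 = 2.273  =>  V_1 = 4.999 V
I_R1 = (V_0 - V_1)/R1 = (5 - 4.999)/2.2 = 0.0002777 A
|I_R1| = 0.0002777 A

Final answer: |I_R1| = 0.0002777 A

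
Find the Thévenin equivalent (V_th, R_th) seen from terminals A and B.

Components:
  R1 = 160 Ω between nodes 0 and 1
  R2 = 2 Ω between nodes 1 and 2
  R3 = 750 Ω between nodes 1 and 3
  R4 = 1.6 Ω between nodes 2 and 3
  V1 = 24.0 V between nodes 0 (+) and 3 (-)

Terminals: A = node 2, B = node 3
Step 1 — V_th is the open-circuit voltage V_A - V_B (nothing connected across the terminals).
Nodal analysis, taking node 3 as the 0 V reference.
Source V1 fixes V_0 = 24 V.
KCL at each unknown node (sum of currents leaving = 0; resistances in Ω):
  Node 1: (V_1 - 24)/160 + (V_1 - V_2)/2 + (V_1 - 0)/750 = 0
  Node 2: (V_2 - V_1)/2 + (V_2 - 0)/1.6 = 0
Collecting terms (coefficients in siemens):
  0.5076·V_1 - 0.5·V_2 = 0.15
  1.125·V_2 - 0.5·V_1 = 0
Determinant D = (0.5076)(1.125) - (-0.5)(-0.5) = 0.321
V_1 = [(0.15)(1.125) - (-0.5)(0)]/D = 0.5256 V
V_2 = [(0.5076)(0) - (0.15)(-0.5)]/D = 0.2336 V
V_th = V_2 - V_3 = 0.2336 - 0 = 0.2336 V
Step 2 — R_th: zero the source — replace V1 by a short circuit (node 3 merges into node 0) — and find the resistance seen between A (node 2) and B (node 0).
Reduce the network between node 2 (A) and node 0 (B) by series/parallel combination:
  Rp1 = R1 ‖ R3 (parallel, both between nodes 0 and 1) = 1/(1/160 + 1/750) = 131.9 Ω
  Rs1 = R2 + Rp1 (series, joined only at node 1) = 2 + 131.9 = 133.9 Ω
  Rp2 = R4 ‖ Rs1 (parallel, both between nodes 0 and 2) = 1/(1/1.6 + 1/133.9) = 1.581 Ω
R_th = 1.581 Ω

Final answer: V_th = 0.2336 V, R_th = 1.581 Ω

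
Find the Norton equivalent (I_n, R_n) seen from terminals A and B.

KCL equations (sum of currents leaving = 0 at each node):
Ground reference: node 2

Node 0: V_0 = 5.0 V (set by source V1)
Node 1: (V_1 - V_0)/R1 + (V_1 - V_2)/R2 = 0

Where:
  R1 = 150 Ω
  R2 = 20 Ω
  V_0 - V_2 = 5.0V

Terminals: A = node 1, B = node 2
Find the Thévenin equivalent first; then I_n = V_th/R_th and R_n = R_th.
Step 1 — V_th is the open-circuit voltage V_A - V_B (nothing connected across the terminals).
Nodal analysis, taking node 2 as the 0 V reference.
Source V1 fixes V_0 = 5 V.
KCL at each unknown node (sum of currents leaving = 0; resistances in Ω):
  Node 1: (V_1 - 5)/150 + (V_1 - 0)/20 = 0
Collecting terms: 0.05667 × V_1 = 0.03333  =>  V_1 = 0.5882 V
V_th = V_1 - V_2 = 0.5882 - 0 = 0.5882 V
Step 2 — R_th: zero the source — replace V1 by a short circuit (node 2 merges into node 0) — and find the resistance seen between A (node 1) and B (node 0).
Reduce the network between node 1 (A) and node 0 (B) by series/parallel combination:
  Rp1 = R1 ‖ R2 (parallel, both between nodes 0 and 1) = 1/(1/150 + 1/20) = 17.65 Ω
R_th = 17.65 Ω
I_n = V_th/R_th = 0.5882/17.65 = 0.03333 A, and R_n = R_th = 17.65 Ω

Final answer: I_n = 0.03333 A, R_n = 17.65 Ω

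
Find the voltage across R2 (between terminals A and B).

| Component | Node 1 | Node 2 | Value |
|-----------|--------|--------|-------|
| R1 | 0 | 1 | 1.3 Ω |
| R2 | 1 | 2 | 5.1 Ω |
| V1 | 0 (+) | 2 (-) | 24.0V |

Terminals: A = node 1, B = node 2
R1 and R2 are in series across V1 (node 0 → node 1 → node 2), and the output A–B is taken across R2, so this is a voltage divider.
Series current: I = V1/(R1 + R2) = 24/(1.3 + 5.1) = 24/6.4 = 3.75 A
V_R2 = I × R2 = V1 × R2/(R1 + R2) = 24 × 5.1/6.4 = 19.12 V

Final answer: 19.12 V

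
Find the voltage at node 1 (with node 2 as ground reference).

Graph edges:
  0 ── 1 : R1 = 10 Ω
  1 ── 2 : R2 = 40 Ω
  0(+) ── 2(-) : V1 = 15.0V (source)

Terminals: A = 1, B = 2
Nodal analysis, taking node 2 as the 0 V reference.
Source V1 fixes V_0 = 15 V.
KCL at each unknown node (sum of currents leaving = 0; resistances in Ω):
  Node 1: (V_1 - 15)/10 + (V_1 - 0)/40 = 0
Collecting terms: 0.125 × V_1 = 1.5  =>  V_1 = 12 V
The requested potential is V_1 = 12 V.

Final answer: V_1 = 12 V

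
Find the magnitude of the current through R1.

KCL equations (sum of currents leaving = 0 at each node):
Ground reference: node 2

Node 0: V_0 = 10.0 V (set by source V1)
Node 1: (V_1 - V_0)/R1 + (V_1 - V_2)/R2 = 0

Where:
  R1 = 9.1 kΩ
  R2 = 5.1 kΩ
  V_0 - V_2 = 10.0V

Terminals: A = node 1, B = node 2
Nodal analysis, taking node 2 as the 0 V reference.
Source V1 fixes V_0 = 10 V.
KCL at each unknown node (sum of currents leaving = 0; resistances in Ω):
  Node 1: (V_1 - 10)/9100 + (V_1 - 0)/5100 = 0
Collecting terms: 0.000306 × V_1 = 0.001099  =>  V_1 = 3.592 V
I_R1 = (V_0 - V_1)/R1 = (10 - 3.592)/9100 = 0.0007042 A
|I_R1| = 0.0007042 A

Final answer: |I_R1| = 0.0007042 A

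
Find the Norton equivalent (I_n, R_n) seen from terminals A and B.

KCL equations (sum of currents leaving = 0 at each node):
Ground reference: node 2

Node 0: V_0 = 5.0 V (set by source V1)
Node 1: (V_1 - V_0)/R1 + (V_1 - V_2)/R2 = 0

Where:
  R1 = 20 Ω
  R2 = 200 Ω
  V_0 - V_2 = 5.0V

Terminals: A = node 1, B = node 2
Find the Thévenin equivalent first; then I_n = V_th/R_th and R_n = R_th.
Step 1 — V_th is the open-circuit voltage V_A - V_B (nothing connected across the terminals).
Nodal analysis, taking node 2 as the 0 V reference.
Source V1 fixes V_0 = 5 V.
KCL at each unknown node (sum of currents leaving = 0; resistances in Ω):
  Node 1: (V_1 - 5)/20 + (V_1 - 0)/200 = 0
Collecting terms: 0.055 × V_1 = 0.25  =>  V_1 = 4.545 V
V_th = V_1 - V_2 = 4.545 - 0 = 4.545 V
Step 2 — R_th: zero the source — replace V1 by a short circuit (node 2 merges into node 0) — and find the resistance seen between A (node 1) and B (node 0).
Reduce the network between node 1 (A) and node 0 (B) by series/parallel combination:
  Rp1 = R1 ‖ R2 (parallel, both between nodes 0 and 1) = 1/(1/20 + 1/200) = 18.18 Ω
R_th = 18.18 Ω
I_n = V_th/R_th = 4.545/18.18 = 0.25 A, and R_n = R_th = 18.18 Ω

Final answer: I_n = 0.25 A, R_n = 18.18 Ω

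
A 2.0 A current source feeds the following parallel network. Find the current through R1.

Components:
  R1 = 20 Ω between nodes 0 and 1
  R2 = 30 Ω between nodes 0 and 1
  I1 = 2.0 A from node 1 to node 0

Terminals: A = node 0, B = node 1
All resistors sit directly between nodes 0 and 1, so they are in parallel and share one voltage V; the full source current 2 A splits among them.
1/R_par = 1/20 + 1/30 = 0.08333 S  =>  R_par = 12 Ω
V = I × R_par = 2 × 12 = 24 V
I_R1 = V/R1 = 24/20 = 1.2 A

Final answer: 1.2 A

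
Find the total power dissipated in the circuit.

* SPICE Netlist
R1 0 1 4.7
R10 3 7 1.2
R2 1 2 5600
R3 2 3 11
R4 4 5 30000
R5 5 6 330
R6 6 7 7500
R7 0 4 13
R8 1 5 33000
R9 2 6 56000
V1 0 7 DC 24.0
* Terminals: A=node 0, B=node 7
Nodal analysis, taking node 7 as the 0 V reference.
Source V1 fixes V_0 = 24 V.
KCL at each unknown node (sum of currents leaving = 0; resistances in Ω):
  Node 1: (V_1 - 24)/4.7 + (V_1 - V_2)/5600 + (V_1 - V_5)/33000 = 0
  Node 2: (V_2 - V_1)/5600 + (V_2 - V_3)/11 + (V_2 - V_6)/56000 = 0
  Node 3: (V_3 - V_2)/11 + (V_3 - 0)/1.2 = 0
  Node 4: (V_4 - V_5)/30000 + (V_4 - 24)/13 = 0
  Node 5: (V_5 - V_4)/30000 + (V_5 - V_6)/330 + (V_5 - V_1)/33000 = 0
  Node 6: (V_6 - V_5)/330 + (V_6 - 0)/7500 + (V_6 - V_2)/56000 = 0
Collecting terms (coefficients in siemens):
  0.213·V_1 - 0.0001786·V_2 - 0.0000303·V_5 = 5.106
  0.09111·V_2 - 0.0001786·V_1 - 0.09091·V_3 - 0.00001786·V_6 = 0
  0.9242·V_3 - 0.09091·V_2 = 0
  0.07696·V_4 - 0.00003333·V_5 = 1.846
  0.003094·V_5 - 0.0000303·V_1 - 0.00003333·V_4 - 0.00303·V_6 = 0
  0.003181·V_6 - 0.00001786·V_2 - 0.00303·V_5 = 0
Solving these 6 simultaneous equations (Gaussian elimination) gives:
  V_1 = 23.98 V, V_2 = 0.05363 V, V_3 = 0.005276 V, V_4 = 23.99 V
  V_5 = 7.355 V, V_6 = 7.006 V
Power in each resistor, P = (ΔV)²/R:
  P_R1 = (24 - 23.98)²/4.7 = 0.0001072 W
  P_R2 = (23.98 - 0.05363)²/5600 = 0.1022 W
  P_R3 = (0.05363 - 0.005276)²/11 = 0.0002126 W
  P_R4 = (23.99 - 7.355)²/30000 = 0.009227 W
  P_R5 = (7.355 - 7.006)²/330 = 0.0003696 W
  P_R6 = (7.006 - 0)²/7500 = 0.006545 W
  P_R7 = (24 - 23.99)²/13 = 0.000003998 W
  P_R8 = (23.98 - 7.355)²/33000 = 0.008373 W
  P_R9 = (0.05363 - 7.006)²/56000 = 0.0008631 W
  P_R10 = (0.005276 - 0)²/1.2 = 0.00002319 W
P_total = P_R1 + P_R2 + P_R3 + P_R4 + P_R5 + P_R6 + P_R7 + P_R8 + P_R9 + P_R10 = 0.1279 W

Final answer: 0.1279 W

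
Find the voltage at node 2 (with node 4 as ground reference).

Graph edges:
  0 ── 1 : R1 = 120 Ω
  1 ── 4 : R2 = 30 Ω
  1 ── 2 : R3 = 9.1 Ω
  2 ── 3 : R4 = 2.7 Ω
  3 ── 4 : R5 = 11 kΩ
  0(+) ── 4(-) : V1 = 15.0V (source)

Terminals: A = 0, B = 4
Nodal analysis, taking node 4 as the 0 V reference.
Source V1 fixes V_0 = 15 V.
KCL at each unknown node (sum of currents leaving = 0; resistances in Ω):
  Node 1: (V_1 - 15)/120 + (V_1 - 0)/30 + (V_1 - V_2)/9.1 = 0
  Node 2: (V_2 - V_1)/9.1 + (V_2 - V_3)/2.7 = 0
  Node 3: (V_3 - V_2)/2.7 + (V_3 - 0)/11000 = 0
Collecting terms (coefficients in siemens):
  0.1516·V_1 - 0.1099·V_2 = 0.125
  0.4803·V_2 - 0.1099·V_1 - 0.3704·V_3 = 0
  0.3705·V_3 - 0.3704·V_2 = 0
Solving these 3 simultaneous equations (Gaussian elimination) gives:
  V_1 = 2.993 V, V_2 = 2.991 V, V_3 = 2.99 V
The requested potential is V_2 = 2.991 V.

Final answer: V_2 = 2.991 V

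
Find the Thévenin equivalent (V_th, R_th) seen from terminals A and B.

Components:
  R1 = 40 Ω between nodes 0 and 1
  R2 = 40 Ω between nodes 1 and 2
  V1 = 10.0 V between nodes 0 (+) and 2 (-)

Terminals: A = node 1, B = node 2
Step 1 — V_th is the open-circuit voltage V_A - V_B (nothing connected across the terminals).
Nodal analysis, taking node 2 as the 0 V reference.
Source V1 fixes V_0 = 10 V.
KCL at each unknown node (sum of currents leaving = 0; resistances in Ω):
  Node 1: (V_1 - 10)/40 + (V_1 - 0)/40 = 0
Collecting terms: 0.05 × V_1 = 0.25  =>  V_1 = 5 V
V_th = V_1 - V_2 = 5 - 0 = 5 V
Step 2 — R_th: zero the source — replace V1 by a short circuit (node 2 merges into node 0) — and find the resistance seen between A (node 1) and B (node 0).
Reduce the network between node 1 (A) and node 0 (B) by series/parallel combination:
  Rp1 = R1 ‖ R2 (parallel, both between nodes 0 and 1) = 1/(1/40 + 1/40) = 20 Ω
R_th = 20 Ω

Final answer: V_th = 5 V, R_th = 20 Ω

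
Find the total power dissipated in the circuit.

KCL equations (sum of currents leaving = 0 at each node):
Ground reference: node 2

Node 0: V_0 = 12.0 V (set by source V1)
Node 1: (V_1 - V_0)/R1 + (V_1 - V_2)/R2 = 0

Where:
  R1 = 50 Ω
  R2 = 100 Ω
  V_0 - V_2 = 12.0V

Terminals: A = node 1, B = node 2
Nodal analysis, taking node 2 as the 0 V reference.
Source V1 fixes V_0 = 12 V.
KCL at each unknown node (sum of currents leaving = 0; resistances in Ω):
  Node 1: (V_1 - 12)/50 + (V_1 - 0)/100 = 0
Collecting terms: 0.03 × V_1 = 0.24  =>  V_1 = 8 V
Power in each resistor, P = (ΔV)²/R:
  P_R1 = (12 - 8)²/50 = 0.32 W
  P_R2 = (8 - 0)²/100 = 0.64 W
P_total = P_R1 + P_R2 = 0.96 W

Final answer: 0.96 W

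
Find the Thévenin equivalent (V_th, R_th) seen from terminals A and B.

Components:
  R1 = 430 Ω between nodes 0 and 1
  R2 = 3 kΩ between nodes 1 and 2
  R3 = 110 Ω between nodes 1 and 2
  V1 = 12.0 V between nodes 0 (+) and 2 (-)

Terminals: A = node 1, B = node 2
Step 1 — V_th is the open-circuit voltage V_A - V_B (nothing connected across the terminals).
Nodal analysis, taking node 2 as the 0 V reference.
Source V1 fixes V_0 = 12 V.
KCL at each unknown node (sum of currents leaving = 0; resistances in Ω):
  Node 1: (V_1 - 12)/430 + (V_1 - 0)/3000 + (V_1 - 0)/110 = 0
Collecting terms: 0.01175 × V_1 = 0.02791  =>  V_1 = 2.375 V
V_th = V_1 - V_2 = 2.375 - 0 = 2.375 V
Step 2 — R_th: zero the source — replace V1 by a short circuit (node 2 merges into node 0) — and find the resistance seen between A (node 1) and B (node 0).
Reduce the network between node 1 (A) and node 0 (B) by series/parallel combination:
  Rp1 = R1 ‖ R2 ‖ R3 (parallel, all between nodes 0 and 1) = 1/(1/430 + 1/3000 + 1/110) = 85.11 Ω
R_th = 85.11 Ω

Final answer: V_th = 2.375 V, R_th = 85.11 Ω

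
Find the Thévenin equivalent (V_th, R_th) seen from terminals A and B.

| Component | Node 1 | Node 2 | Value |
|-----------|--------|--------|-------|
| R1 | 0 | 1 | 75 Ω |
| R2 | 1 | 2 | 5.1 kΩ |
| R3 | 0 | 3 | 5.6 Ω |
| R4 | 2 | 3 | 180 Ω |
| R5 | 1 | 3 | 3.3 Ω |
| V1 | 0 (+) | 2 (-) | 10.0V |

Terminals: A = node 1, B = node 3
Step 1 — V_th is the open-circuit voltage V_A - V_B (nothing connected across the terminals).
Nodal analysis, taking node 2 as the 0 V reference.
Source V1 fixes V_0 = 10 V.
KCL at each unknown node (sum of currents leaving = 0; resistances in Ω):
  Node 1: (V_1 - 10)/75 + (V_1 - 0)/5100 + (V_1 - V_3)/3.3 = 0
  Node 3: (V_3 - 10)/5.6 + (V_3 - 0)/180 + (V_3 - V_1)/3.3 = 0
Collecting terms (coefficients in siemens):
  0.3166·V_1 - 0.303·V_3 = 0.1333
  0.4872·V_3 - 0.303·V_1 = 1.786
Determinant D = (0.3166)(0.4872) - (-0.303)(-0.303) = 0.06239
V_1 = [(0.1333)(0.4872) - (-0.303)(1.786)]/D = 9.715 V
V_3 = [(0.3166)(1.786) - (0.1333)(-0.303)]/D = 9.709 V
V_th = V_1 - V_3 = 9.715 - 9.709 = 0.006261 V
Step 2 — R_th: zero the source — replace V1 by a short circuit (node 2 merges into node 0) — and find the resistance seen between A (node 1) and B (node 3).
Reduce the network between node 1 (A) and node 3 (B) by series/parallel combination:
  Rp1 = R1 ‖ R2 (parallel, both between nodes 0 and 1) = 1/(1/75 + 1/5100) = 73.91 Ω
  Rp2 = R3 ‖ R4 (parallel, both between nodes 0 and 3) = 1/(1/5.6 + 1/180) = 5.431 Ω
  Rs1 = Rp1 + Rp2 (series, joined only at node 0) = 73.91 + 5.431 = 79.34 Ω
  Rp3 = R5 ‖ Rs1 (parallel, both between nodes 1 and 3) = 1/(1/3.3 + 1/79.34) = 3.168 Ω
R_th = 3.168 Ω

Final answer: V_th = 0.006261 V, R_th = 3.168 Ω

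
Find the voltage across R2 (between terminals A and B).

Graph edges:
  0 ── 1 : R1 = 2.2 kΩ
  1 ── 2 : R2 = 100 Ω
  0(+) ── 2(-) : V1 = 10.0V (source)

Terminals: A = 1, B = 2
R1 and R2 are in series across V1 (node 0 → node 1 → node 2), and the output A–B is taken across R2, so this is a voltage divider.
Series current: I = V1/(R1 + R2) = 10/(2200 + 100) = 10/2300 = 0.004348 A
V_R2 = I × R2 = V1 × R2/(R1 + R2) = 10 × 100/2300 = 0.4348 V

Final answer: 0.4348 V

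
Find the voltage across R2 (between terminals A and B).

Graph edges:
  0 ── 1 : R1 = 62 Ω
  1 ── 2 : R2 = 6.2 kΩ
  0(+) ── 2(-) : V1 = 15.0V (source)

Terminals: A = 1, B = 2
R1 and R2 are in series across V1 (node 0 → node 1 → node 2), and the output A–B is taken across R2, so this is a voltage divider.
Series current: I = V1/(R1 + R2) = 15/(62 + 6200) = 15/6262 = 0.002395 A
V_R2 = I × R2 = V1 × R2/(R1 + R2) = 15 × 6200/6262 = 14.85 V

Final answer: 14.85 V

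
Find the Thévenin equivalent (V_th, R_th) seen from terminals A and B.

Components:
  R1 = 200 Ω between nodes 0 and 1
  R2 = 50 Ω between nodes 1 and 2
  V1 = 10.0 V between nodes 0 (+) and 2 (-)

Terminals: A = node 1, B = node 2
Step 1 — V_th is the open-circuit voltage V_A - V_B (nothing connected across the terminals).
Nodal analysis, taking node 2 as the 0 V reference.
Source V1 fixes V_0 = 10 V.
KCL at each unknown node (sum of currents leaving = 0; resistances in Ω):
  Node 1: (V_1 - 10)/200 + (V_1 - 0)/50 = 0
Collecting terms: 0.025 × V_1 = 0.05  =>  V_1 = 2 V
V_th = V_1 - V_2 = 2 - 0 = 2 V
Step 2 — R_th: zero the source — replace V1 by a short circuit (node 2 merges into node 0) — and find the resistance seen between A (node 1) and B (node 0).
Reduce the network between node 1 (A) and node 0 (B) by series/parallel combination:
  Rp1 = R1 ‖ R2 (parallel, both between nodes 0 and 1) = 1/(1/200 + 1/50) = 40 Ω
R_th = 40 Ω

Final answer: V_th = 2 V, R_th = 40 Ω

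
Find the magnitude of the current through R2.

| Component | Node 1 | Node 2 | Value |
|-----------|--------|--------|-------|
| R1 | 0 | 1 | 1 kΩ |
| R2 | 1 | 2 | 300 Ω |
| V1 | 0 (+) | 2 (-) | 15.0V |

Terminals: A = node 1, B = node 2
Nodal analysis, taking node 2 as the 0 V reference.
Source V1 fixes V_0 = 15 V.
KCL at each unknown node (sum of currents leaving = 0; resistances in Ω):
  Node 1: (V_1 - 15)/1000 + (V_1 - 0)/300 = 0
Collecting terms: 0.004333 × V_1 = 0.015  =>  V_1 = 3.462 V
I_R2 = (V_1 - V_2)/R2 = (3.462 - 0)/300 = 0.01154 A
|I_R2| = 0.01154 A

Final answer: |I_R2| = 0.01154 A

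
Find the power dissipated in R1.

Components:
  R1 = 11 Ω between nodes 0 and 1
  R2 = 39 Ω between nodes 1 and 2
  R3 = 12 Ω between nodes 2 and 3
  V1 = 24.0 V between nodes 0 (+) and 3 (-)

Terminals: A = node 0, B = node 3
Nodal analysis, taking node 3 as the 0 V reference.
Source V1 fixes V_0 = 24 V.
KCL at each unknown node (sum of currents leaving = 0; resistances in Ω):
  Node 1: (V_1 - 24)/11 + (V_1 - V_2)/39 = 0
  Node 2: (V_2 - V_1)/39 + (V_2 - 0)/12 = 0
Collecting terms (coefficients in siemens):
  0.1166·V_1 - 0.02564·V_2 = 2.182
  0.109·V_2 - 0.02564·V_1 = 0
Determinant D = (0.1166)(0.109) - (-0.02564)(-0.02564) = 0.01204
V_1 = [(2.182)(0.109) - (-0.02564)(0)]/D = 19.74 V
V_2 = [(0.1166)(0) - (2.182)(-0.02564)]/D = 4.645 V
I_R1 = (V_0 - V_1)/R1 = (24 - 19.74)/11 = 0.3871 A
P_R1 = I_R1² × R1 = (0.3871)² × 11 = 1.648 W

Final answer: 1.648 W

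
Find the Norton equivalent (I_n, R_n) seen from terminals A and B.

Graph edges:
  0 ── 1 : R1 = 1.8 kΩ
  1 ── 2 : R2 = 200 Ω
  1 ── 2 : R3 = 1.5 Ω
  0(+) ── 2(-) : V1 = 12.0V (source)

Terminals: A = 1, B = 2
Find the Thévenin equivalent first; then I_n = V_th/R_th and R_n = R_th.
Step 1 — V_th is the open-circuit voltage V_A - V_B (nothing connected across the terminals).
Nodal analysis, taking node 2 as the 0 V reference.
Source V1 fixes V_0 = 12 V.
KCL at each unknown node (sum of currents leaving = 0; resistances in Ω):
  Node 1: (V_1 - 12)/1800 + (V_1 - 0)/200 + (V_1 - 0)/1.5 = 0
Collecting terms: 0.6722 × V_1 = 0.006667  =>  V_1 = 0.009917 V
V_th = V_1 - V_2 = 0.009917 - 0 = 0.009917 V
Step 2 — R_th: zero the source — replace V1 by a short circuit (node 2 merges into node 0) — and find the resistance seen between A (node 1) and B (node 0).
Reduce the network between node 1 (A) and node 0 (B) by series/parallel combination:
  Rp1 = R1 ‖ R2 ‖ R3 (parallel, all between nodes 0 and 1) = 1/(1/1800 + 1/200 + 1/1.5) = 1.488 Ω
R_th = 1.488 Ω
I_n = V_th/R_th = 0.009917/1.488 = 0.006667 A, and R_n = R_th = 1.488 Ω

Final answer: I_n = 0.006667 A, R_n = 1.488 Ω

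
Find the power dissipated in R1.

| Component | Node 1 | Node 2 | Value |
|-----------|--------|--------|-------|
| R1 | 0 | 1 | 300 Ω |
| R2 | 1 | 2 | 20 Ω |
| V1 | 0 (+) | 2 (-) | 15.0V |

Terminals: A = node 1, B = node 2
Nodal analysis, taking node 2 as the 0 V reference.
Source V1 fixes V_0 = 15 V.
KCL at each unknown node (sum of currents leaving = 0; resistances in Ω):
  Node 1: (V_1 - 15)/300 + (V_1 - 0)/20 = 0
Collecting terms: 0.05333 × V_1 = 0.05  =>  V_1 = 0.9375 V
I_R1 = (V_0 - V_1)/R1 = (15 - 0.9375)/300 = 0.04688 A
P_R1 = I_R1² × R1 = (0.04688)² × 300 = 0.6592 W

Final answer: 0.6592 W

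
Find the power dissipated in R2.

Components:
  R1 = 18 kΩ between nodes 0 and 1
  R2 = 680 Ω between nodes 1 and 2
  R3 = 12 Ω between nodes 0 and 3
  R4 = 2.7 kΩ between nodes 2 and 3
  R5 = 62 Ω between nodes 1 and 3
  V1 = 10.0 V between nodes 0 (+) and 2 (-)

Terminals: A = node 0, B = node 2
Nodal analysis, taking node 2 as the 0 V reference.
Source V1 fixes V_0 = 10 V.
KCL at each unknown node (sum of currents leaving = 0; resistances in Ω):
  Node 1: (V_1 - 10)/18000 + (V_1 - 0)/680 + (V_1 - V_3)/62 = 0
  Node 3: (V_3 - 10)/12 + (V_3 - 0)/2700 + (V_3 - V_1)/62 = 0
Collecting terms (coefficients in siemens):
  0.01766·V_1 - 0.01613·V_3 = 0.0005556
  0.09983·V_3 - 0.01613·V_1 = 0.8333
Determinant D = (0.01766)(0.09983) - (-0.01613)(-0.01613) = 0.001502
V_1 = [(0.0005556)(0.09983) - (-0.01613)(0.8333)]/D = 8.983 V
V_3 = [(0.01766)(0.8333) - (0.0005556)(-0.01613)]/D = 9.799 V
I_R2 = (V_1 - V_2)/R2 = (8.983 - 0)/680 = 0.01321 A
P_R2 = I_R2² × R2 = (0.01321)² × 680 = 0.1187 W

Final answer: 0.1187 W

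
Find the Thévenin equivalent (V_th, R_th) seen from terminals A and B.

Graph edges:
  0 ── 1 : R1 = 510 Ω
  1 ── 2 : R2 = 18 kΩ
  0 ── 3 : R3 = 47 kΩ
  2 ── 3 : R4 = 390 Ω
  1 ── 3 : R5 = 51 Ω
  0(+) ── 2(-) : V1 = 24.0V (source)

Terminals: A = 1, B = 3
Step 1 — V_th is the open-circuit voltage V_A - V_B (nothing connected across the terminals).
Nodal analysis, taking node 2 as the 0 V reference.
Source V1 fixes V_0 = 24 V.
KCL at each unknown node (sum of currents leaving = 0; resistances in Ω):
  Node 1: (V_1 - 24)/510 + (V_1 - 0)/18000 + (V_1 - V_3)/51 = 0
  Node 3: (V_3 - 24)/47000 + (V_3 - 0)/390 + (V_3 - V_1)/51 = 0
Collecting terms (coefficients in siemens):
  0.02162·V_1 - 0.01961·V_3 = 0.04706
  0.02219·V_3 - 0.01961·V_1 = 0.0005106
Determinant D = (0.02162)(0.02219) - (-0.01961)(-0.01961) = 0.00009544
V_1 = [(0.04706)(0.02219) - (-0.01961)(0.0005106)]/D = 11.05 V
V_3 = [(0.02162)(0.0005106) - (0.04706)(-0.01961)]/D = 9.783 V
V_th = V_1 - V_3 = 11.05 - 9.783 = 1.264 V
Step 2 — R_th: zero the source — replace V1 by a short circuit (node 2 merges into node 0) — and find the resistance seen between A (node 1) and B (node 3).
Reduce the network between node 1 (A) and node 3 (B) by series/parallel combination:
  Rp1 = R1 ‖ R2 (parallel, both between nodes 0 and 1) = 1/(1/510 + 1/18000) = 495.9 Ω
  Rp2 = R3 ‖ R4 (parallel, both between nodes 0 and 3) = 1/(1/47000 + 1/390) = 386.8 Ω
  Rs1 = Rp1 + Rp2 (series, joined only at node 0) = 495.9 + 386.8 = 882.7 Ω
  Rp3 = R5 ‖ Rs1 (parallel, both between nodes 1 and 3) = 1/(1/51 + 1/882.7) = 48.21 Ω
R_th = 48.21 Ω

Final answer: V_th = 1.264 V, R_th = 48.21 Ω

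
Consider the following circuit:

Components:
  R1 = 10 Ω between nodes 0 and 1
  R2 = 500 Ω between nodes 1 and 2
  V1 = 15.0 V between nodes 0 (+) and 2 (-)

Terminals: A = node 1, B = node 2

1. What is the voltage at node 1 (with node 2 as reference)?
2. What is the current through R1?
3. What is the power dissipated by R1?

Nodal analysis, taking node 2 as the 0 V reference.
Source V1 fixes V_0 = 15 V.
KCL at each unknown node (sum of currents leaving = 0; resistances in Ω):
  Node 1: (V_1 - 15)/10 + (V_1 - 0)/500 = 0
Collecting terms: 0.102 × V_1 = 1.5  =>  V_1 = 14.71 V
Part 1:
  Read off the nodal solution: V_1 = 14.71 V
Part 2:
  I_R1 = (V_0 - V_1)/R1 = (15 - 14.71)/10 = 0.02941 A
  Magnitude: I_R1 = 0.02941 A
Part 3:
  I_R1 = (V_0 - V_1)/R1 = (15 - 14.71)/10 = 0.02941 A
  P_R1 = I_R1² × R1 = (0.02941)² × 10 = 0.008651 W

Final answers:
1. V_1 = 14.71 V
2. I_R1 = 0.02941 A
3. P_R1 = 0.008651 W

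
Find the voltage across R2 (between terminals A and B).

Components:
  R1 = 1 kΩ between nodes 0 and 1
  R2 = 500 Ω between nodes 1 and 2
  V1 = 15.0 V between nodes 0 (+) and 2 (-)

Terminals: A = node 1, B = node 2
R1 and R2 are in series across V1 (node 0 → node 1 → node 2), and the output A–B is taken across R2, so this is a voltage divider.
Series current: I = V1/(R1 + R2) = 15/(1000 + 500) = 15/1500 = 0.01 A
V_R2 = I × R2 = V1 × R2/(R1 + R2) = 15 × 500/1500 = 5 V

Final answer: 5 V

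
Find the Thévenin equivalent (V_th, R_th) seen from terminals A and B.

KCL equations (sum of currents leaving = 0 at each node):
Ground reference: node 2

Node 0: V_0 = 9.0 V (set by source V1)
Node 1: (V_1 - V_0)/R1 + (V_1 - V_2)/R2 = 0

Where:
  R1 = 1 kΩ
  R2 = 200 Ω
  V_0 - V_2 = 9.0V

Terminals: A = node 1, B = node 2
Step 1 — V_th is the open-circuit voltage V_A - V_B (nothing connected across the terminals).
Nodal analysis, taking node 2 as the 0 V reference.
Source V1 fixes V_0 = 9 V.
KCL at each unknown node (sum of currents leaving = 0; resistances in Ω):
  Node 1: (V_1 - 9)/1000 + (V_1 - 0)/200 = 0
Collecting terms: 0.006 × V_1 = 0.009  =>  V_1 = 1.5 V
V_th = V_1 - V_2 = 1.5 - 0 = 1.5 V
Step 2 — R_th: zero the source — replace V1 by a short circuit (node 2 merges into node 0) — and find the resistance seen between A (node 1) and B (node 0).
Reduce the network between node 1 (A) and node 0 (B) by series/parallel combination:
  Rp1 = R1 ‖ R2 (parallel, both between nodes 0 and 1) = 1/(1/1000 + 1/200) = 166.7 Ω
R_th = 166.7 Ω

Final answer: V_th = 1.5 V, R_th = 166.7 Ω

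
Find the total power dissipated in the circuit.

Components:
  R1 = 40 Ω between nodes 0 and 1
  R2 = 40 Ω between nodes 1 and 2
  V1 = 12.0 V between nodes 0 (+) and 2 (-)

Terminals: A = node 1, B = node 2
Nodal analysis, taking node 2 as the 0 V reference.
Source V1 fixes V_0 = 12 V.
KCL at each unknown node (sum of currents leaving = 0; resistances in Ω):
  Node 1: (V_1 - 12)/40 + (V_1 - 0)/40 = 0
Collecting terms: 0.05 × V_1 = 0.3  =>  V_1 = 6 V
Power in each resistor, P = (ΔV)²/R:
  P_R1 = (12 - 6)²/40 = 0.9 W
  P_R2 = (6 - 0)²/40 = 0.9 W
P_total = P_R1 + P_R2 = 1.8 W

Final answer: 1.8 W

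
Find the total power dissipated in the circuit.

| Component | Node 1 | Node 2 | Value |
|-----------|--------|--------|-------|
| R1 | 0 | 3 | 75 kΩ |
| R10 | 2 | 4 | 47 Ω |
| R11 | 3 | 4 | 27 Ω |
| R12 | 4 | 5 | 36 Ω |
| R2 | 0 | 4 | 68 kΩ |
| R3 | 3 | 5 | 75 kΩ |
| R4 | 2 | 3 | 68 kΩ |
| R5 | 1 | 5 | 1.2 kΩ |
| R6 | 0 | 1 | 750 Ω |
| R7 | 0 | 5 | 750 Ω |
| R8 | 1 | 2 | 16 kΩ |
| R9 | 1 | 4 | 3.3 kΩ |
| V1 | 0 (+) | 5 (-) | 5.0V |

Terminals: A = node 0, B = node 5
Nodal analysis, taking node 5 as the 0 V reference.
Source V1 fixes V_0 = 5 V.
KCL at each unknown node (sum of currents leaving = 0; resistances in Ω):
  Node 1: (V_1 - 0)/1200 + (V_1 - 5)/750 + (V_1 - V_2)/16000 + (V_1 - V_4)/3300 = 0
  Node 2: (V_2 - V_3)/68000 + (V_2 - V_1)/16000 + (V_2 - V_4)/47 = 0
  Node 3: (V_3 - 5)/75000 + (V_3 - 0)/75000 + (V_3 - V_2)/68000 + (V_3 - V_4)/27 = 0
  Node 4: (V_4 - 5)/68000 + (V_4 - V_1)/3300 + (V_4 - V_2)/47 + (V_4 - V_3)/27 + (V_4 - 0)/36 = 0
Collecting terms (coefficients in siemens):
  0.002532·V_1 - 0.0000625·V_2 - 0.000303·V_4 = 0.006667
  0.02135·V_2 - 0.0000625·V_1 - 0.00001471·V_3 - 0.02128·V_4 = 0
  0.03708·V_3 - 0.00001471·V_2 - 0.03704·V_4 = 0.00006667
  0.08641·V_4 - 0.000303·V_1 - 0.02128·V_2 - 0.03704·V_3 = 0.00007353
Solving these 4 simultaneous equations (Gaussian elimination) gives:
  V_1 = 2.639 V, V_2 = 0.04679 V, V_3 = 0.04095 V, V_4 = 0.03918 V
Power in each resistor, P = (ΔV)²/R:
  P_R1 = (5 - 0.04095)²/75000 = 0.0003279 W
  P_R2 = (5 - 0.03918)²/68000 = 0.0003619 W
  P_R3 = (0.04095 - 0)²/75000 = 0.00000002236 W
  P_R4 = (0.04679 - 0.04095)²/68000 = 0.000000000501 W
  P_R5 = (2.639 - 0)²/1200 = 0.005802 W
  P_R6 = (5 - 2.639)²/750 = 0.007435 W
  P_R7 = (5 - 0)²/750 = 0.03333 W
  P_R8 = (2.639 - 0.04679)²/16000 = 0.0004198 W
  P_R9 = (2.639 - 0.03918)²/3300 = 0.002048 W
  P_R10 = (0.04679 - 0.03918)²/47 = 0.000001232 W
  P_R11 = (0.04095 - 0.03918)²/27 = 0.0000001164 W
  P_R12 = (0.03918 - 0)²/36 = 0.00004263 W
P_total = P_R1 + P_R2 + P_R3 + P_R4 + P_R5 + P_R6 + P_R7 + P_R8 + P_R9 + P_R10 + P_R11 + P_R12 = 0.04977 W

Final answer: 0.04977 W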